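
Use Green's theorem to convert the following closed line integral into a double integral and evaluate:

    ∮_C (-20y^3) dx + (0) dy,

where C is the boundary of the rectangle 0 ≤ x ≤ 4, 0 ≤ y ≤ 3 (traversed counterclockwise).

Green's theorem converts the closed line integral into a double integral over the enclosed region D:

    ∮_C P dx + Q dy = ∬_D (∂Q/∂x - ∂P/∂y) dA.

Here P = -20y^3, Q = 0, so

    ∂Q/∂x = 0,    ∂P/∂y = -60y^2,
    ∂Q/∂x - ∂P/∂y = 60y^2.

D is the region 0 ≤ x ≤ 4, 0 ≤ y ≤ 3. Evaluating the double integral:

    ∬_D (60y^2) dA = ∫_0^{4} ∫_0^{3} (60y^2) dy dx.

Inner (y from 0 to 3): 540.
Outer (x from 0 to 4): 2160.

Therefore ∮_C P dx + Q dy = 2160.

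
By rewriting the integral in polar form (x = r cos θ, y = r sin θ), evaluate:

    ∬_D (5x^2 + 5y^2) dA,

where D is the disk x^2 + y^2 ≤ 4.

The region D is 0 ≤ r ≤ 2, 0 ≤ θ ≤ 2π in polar coordinates, where x = r cos(θ), y = r sin(θ), and dA = r dr dθ.

Under the substitution, the integrand becomes 5r^2, so

    ∬_D (5x^2 + 5y^2) dA = ∫_{0}^{2π} ∫_{0}^{2} (5r^2) · r dr dθ.

Inner integral (in r): ∫_{0}^{2} (5r^2) · r dr = 20.

Outer integral (in θ): ∫_{0}^{2π} (20) dθ = 40π.

Therefore ∬_D (5x^2 + 5y^2) dA = 40π.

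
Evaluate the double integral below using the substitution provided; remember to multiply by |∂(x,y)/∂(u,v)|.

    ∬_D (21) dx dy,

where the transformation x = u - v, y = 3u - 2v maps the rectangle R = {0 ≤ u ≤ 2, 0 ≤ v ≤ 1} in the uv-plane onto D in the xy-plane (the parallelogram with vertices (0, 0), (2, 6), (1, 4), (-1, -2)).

Compute the Jacobian determinant of (x, y) with respect to (u, v):

    ∂(x,y)/∂(u,v) = | 1  -1 | = (1)(-2) - (-1)(3) = 1.
                   | 3  -2 |

Its absolute value is |J| = 1 (the area scaling factor).

Substituting x = u - v, y = 3u - 2v into the integrand,

    21 → 21,

so the integral becomes

    ∬_R (21) · |J| du dv = ∫_0^2 ∫_0^1 (21) dv du.

Inner (v): 21.
Outer (u): 42.

Therefore ∬_D (21) dx dy = 42.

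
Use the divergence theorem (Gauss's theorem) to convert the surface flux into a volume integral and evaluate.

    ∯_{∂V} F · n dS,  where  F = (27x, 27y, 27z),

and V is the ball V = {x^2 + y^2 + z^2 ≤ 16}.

By the divergence theorem,

    ∯_{∂V} F · n dS = ∭_V (∇ · F) dV.

Compute the divergence:
    ∇ · F = ∂F_x/∂x + ∂F_y/∂y + ∂F_z/∂z = 27 + 27 + 27 = 81.

In spherical coordinates, x = ρ sin(φ) cos(θ), y = ρ sin(φ) sin(θ), z = ρ cos(φ), dV = ρ^2 sin(φ) dρ dφ dθ, with 0 ≤ ρ ≤ 4, 0 ≤ φ ≤ π, 0 ≤ θ ≤ 2π.

The integrand, after substitution and multiplying by the volume element, becomes (81) · ρ^2 sin(φ), so

    ∭_V (∇·F) dV = ∫_0^{2π} ∫_0^{π} ∫_0^{4} (81) · ρ^2 sin(φ) dρ dφ dθ.

Inner (ρ from 0 to 4): 1728sin(φ).
Middle (φ from 0 to π): 3456.
Outer (θ from 0 to 2π): 6912π.

Therefore ∯_{∂V} F · n dS = 6912π.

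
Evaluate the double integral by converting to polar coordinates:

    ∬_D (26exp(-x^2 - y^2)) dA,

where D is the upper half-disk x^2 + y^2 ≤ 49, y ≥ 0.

The region D is 0 ≤ r ≤ 7, 0 ≤ θ ≤ π in polar coordinates, where x = r cos(θ), y = r sin(θ), and dA = r dr dθ.

Under the substitution, the integrand becomes 26exp(-r^2), so

    ∬_D (26exp(-x^2 - y^2)) dA = ∫_{0}^{π} ∫_{0}^{7} (26exp(-r^2)) · r dr dθ.

Inner integral (in r): ∫_{0}^{7} (26exp(-r^2)) · r dr = 13 - 13exp(-49).

Outer integral (in θ): ∫_{0}^{π} (13 - 13exp(-49)) dθ = -13π exp(-49) + 13π.

Therefore ∬_D (26exp(-x^2 - y^2)) dA = -13π exp(-49) + 13π.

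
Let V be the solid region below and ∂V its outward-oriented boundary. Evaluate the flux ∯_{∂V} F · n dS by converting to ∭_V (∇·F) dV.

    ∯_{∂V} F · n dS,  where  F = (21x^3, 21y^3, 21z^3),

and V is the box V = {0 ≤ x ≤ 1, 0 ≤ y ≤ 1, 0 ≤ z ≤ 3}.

By the divergence theorem,

    ∯_{∂V} F · n dS = ∭_V (∇ · F) dV.

Compute the divergence:
    ∇ · F = ∂F_x/∂x + ∂F_y/∂y + ∂F_z/∂z = 63x^2 + 63y^2 + 63z^2.

V is a rectangular box, so dV = dx dy dz with 0 ≤ x ≤ 1, 0 ≤ y ≤ 1, 0 ≤ z ≤ 3.

Integrate (63x^2 + 63y^2 + 63z^2) over V as an iterated integral:

    ∭_V (∇·F) dV = ∫_0^{1} ∫_0^{1} ∫_0^{3} (63x^2 + 63y^2 + 63z^2) dz dy dx.

Inner (z from 0 to 3): 189x^2 + 189y^2 + 567.
Middle (y from 0 to 1): 189x^2 + 630.
Outer (x from 0 to 1): 693.

Therefore ∯_{∂V} F · n dS = 693.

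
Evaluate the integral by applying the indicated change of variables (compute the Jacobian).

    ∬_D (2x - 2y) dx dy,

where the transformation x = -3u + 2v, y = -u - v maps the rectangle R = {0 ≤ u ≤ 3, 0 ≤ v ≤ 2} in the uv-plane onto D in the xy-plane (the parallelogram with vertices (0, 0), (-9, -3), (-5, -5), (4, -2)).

Compute the Jacobian determinant of (x, y) with respect to (u, v):

    ∂(x,y)/∂(u,v) = | -3  2 | = (-3)(-1) - (2)(-1) = 5.
                   | -1  -1 |

Its absolute value is |J| = 5 (the area scaling factor).

Substituting x = -3u + 2v, y = -u - v into the integrand,

    2x - 2y → -4u + 6v,

so the integral becomes

    ∬_R (-4u + 6v) · |J| du dv = ∫_0^3 ∫_0^2 (-20u + 30v) dv du.

Inner (v): 60 - 40u.
Outer (u): 0.

Therefore ∬_D (2x - 2y) dx dy = 0.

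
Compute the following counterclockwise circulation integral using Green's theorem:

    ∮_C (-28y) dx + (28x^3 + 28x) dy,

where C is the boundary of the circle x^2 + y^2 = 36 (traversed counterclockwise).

Green's theorem converts the closed line integral into a double integral over the enclosed region D:

    ∮_C P dx + Q dy = ∬_D (∂Q/∂x - ∂P/∂y) dA.

Here P = -28y, Q = 28x^3 + 28x, so

    ∂Q/∂x = 84x^2 + 28,    ∂P/∂y = -28,
    ∂Q/∂x - ∂P/∂y = 84x^2 + 56.

D is the region x^2 + y^2 ≤ 36. Evaluating the double integral:

In polar coordinates (x = r cos θ, y = r sin θ, dA = r dr dθ) the integrand becomes 84r^2cos(θ)^2 + 56, so

    ∬_D (84x^2 + 56) dA = ∫_0^{2π} ∫_0^{6} (84r^2cos(θ)^2 + 56) · r dr dθ.

Inner (r from 0 to 6): 27216cos(θ)^2 + 1008.
Outer (θ from 0 to 2π): 29232π.

Therefore ∮_C P dx + Q dy = 29232π.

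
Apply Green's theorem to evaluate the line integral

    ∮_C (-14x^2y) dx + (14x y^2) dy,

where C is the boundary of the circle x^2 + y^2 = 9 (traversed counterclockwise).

Green's theorem converts the closed line integral into a double integral over the enclosed region D:

    ∮_C P dx + Q dy = ∬_D (∂Q/∂x - ∂P/∂y) dA.

Here P = -14x^2y, Q = 14x y^2, so

    ∂Q/∂x = 14y^2,    ∂P/∂y = -14x^2,
    ∂Q/∂x - ∂P/∂y = 14x^2 + 14y^2.

D is the region x^2 + y^2 ≤ 9. Evaluating the double integral:

In polar coordinates (x = r cos θ, y = r sin θ, dA = r dr dθ) the integrand becomes 14r^2, so

    ∬_D (14x^2 + 14y^2) dA = ∫_0^{2π} ∫_0^{3} (14r^2) · r dr dθ.

Inner (r from 0 to 3): 567/2.
Outer (θ from 0 to 2π): 567π.

Therefore ∮_C P dx + Q dy = 567π.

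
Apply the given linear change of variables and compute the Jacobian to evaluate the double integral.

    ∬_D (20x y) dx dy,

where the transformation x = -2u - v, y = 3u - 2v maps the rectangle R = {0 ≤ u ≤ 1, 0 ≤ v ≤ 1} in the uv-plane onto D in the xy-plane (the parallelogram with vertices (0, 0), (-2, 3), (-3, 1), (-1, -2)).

Compute the Jacobian determinant of (x, y) with respect to (u, v):

    ∂(x,y)/∂(u,v) = | -2  -1 | = (-2)(-2) - (-1)(3) = 7.
                   | 3  -2 |

Its absolute value is |J| = 7 (the area scaling factor).

Substituting x = -2u - v, y = 3u - 2v into the integrand,

    20x y → -120u^2 + 20u v + 40v^2,

so the integral becomes

    ∬_R (-120u^2 + 20u v + 40v^2) · |J| du dv = ∫_0^1 ∫_0^1 (-840u^2 + 140u v + 280v^2) dv du.

Inner (v): -840u^2 + 70u + 280/3.
Outer (u): -455/3.

Therefore ∬_D (20x y) dx dy = -455/3.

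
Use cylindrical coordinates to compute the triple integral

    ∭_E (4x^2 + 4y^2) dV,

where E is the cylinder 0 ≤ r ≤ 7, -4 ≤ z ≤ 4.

In cylindrical coordinates, x = r cos(θ), y = r sin(θ), z = z, and dV = r dr dθ dz.

The integrand becomes 4r^2, so

    ∭_E (4x^2 + 4y^2) dV = ∫_{0}^{2π} ∫_{0}^{7} ∫_{-4}^{4} (4r^2) · r dz dr dθ.

Inner (z): 32r^3.
Middle (r from 0 to 7): 19208.
Outer (θ): 38416π.

Therefore the triple integral equals 38416π.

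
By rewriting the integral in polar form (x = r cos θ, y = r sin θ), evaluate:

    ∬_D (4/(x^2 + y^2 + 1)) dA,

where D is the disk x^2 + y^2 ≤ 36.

The region D is 0 ≤ r ≤ 6, 0 ≤ θ ≤ 2π in polar coordinates, where x = r cos(θ), y = r sin(θ), and dA = r dr dθ.

Under the substitution, the integrand becomes 4/(r^2 + 1), so

    ∬_D (4/(x^2 + y^2 + 1)) dA = ∫_{0}^{2π} ∫_{0}^{6} (4/(r^2 + 1)) · r dr dθ.

Inner integral (in r): ∫_{0}^{6} (4/(r^2 + 1)) · r dr = log(1369).

Outer integral (in θ): ∫_{0}^{2π} (log(1369)) dθ = 4π log(37).

Therefore ∬_D (4/(x^2 + y^2 + 1)) dA = 4π log(37).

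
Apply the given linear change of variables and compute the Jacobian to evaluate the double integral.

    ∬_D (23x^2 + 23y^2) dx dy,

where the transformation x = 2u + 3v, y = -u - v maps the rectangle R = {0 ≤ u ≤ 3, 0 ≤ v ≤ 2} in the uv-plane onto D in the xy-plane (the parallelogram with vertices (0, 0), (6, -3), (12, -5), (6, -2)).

Compute the Jacobian determinant of (x, y) with respect to (u, v):

    ∂(x,y)/∂(u,v) = | 2  3 | = (2)(-1) - (3)(-1) = 1.
                   | -1  -1 |

Its absolute value is |J| = 1 (the area scaling factor).

Substituting x = 2u + 3v, y = -u - v into the integrand,

    23x^2 + 23y^2 → 115u^2 + 322u v + 230v^2,

so the integral becomes

    ∬_R (115u^2 + 322u v + 230v^2) · |J| du dv = ∫_0^3 ∫_0^2 (115u^2 + 322u v + 230v^2) dv du.

Inner (v): 230u^2 + 644u + 1840/3.
Outer (u): 6808.

Therefore ∬_D (23x^2 + 23y^2) dx dy = 6808.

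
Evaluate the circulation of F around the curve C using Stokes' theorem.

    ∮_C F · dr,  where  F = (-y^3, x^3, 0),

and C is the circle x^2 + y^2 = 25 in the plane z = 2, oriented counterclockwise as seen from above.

Let S be the flat disk x^2 + y^2 ≤ 25 in the plane z = 2, with upward unit normal n̂ = ẑ. By Stokes' theorem,

    ∮_C F · dr = ∬_S (∇ × F) · n̂ dS = ∬_D (curl F)_z dA,

where D is the disk x^2 + y^2 ≤ 25.

Compute the curl of F = (-y^3, x^3, 0):
    (∇ × F)_x = ∂F_z/∂y - ∂F_y/∂z = 0,
    (∇ × F)_y = ∂F_x/∂z - ∂F_z/∂x = 0,
    (∇ × F)_z = ∂F_y/∂x - ∂F_x/∂y = 3x^2 + 3y^2.

On z = 2, (curl F)_z = 3x^2 + 3y^2.

Convert to polar (x = r cos θ, y = r sin θ, dA = r dr dθ); the integrand becomes 3r^2, so

    ∬_D (curl F)_z dA = ∫_0^{2π} ∫_0^{5} (3r^2) · r dr dθ.

Inner (r from 0 to 5): 1875/4.
Outer (θ from 0 to 2π): 1875π/2.

Therefore ∮_C F · dr = 1875π/2.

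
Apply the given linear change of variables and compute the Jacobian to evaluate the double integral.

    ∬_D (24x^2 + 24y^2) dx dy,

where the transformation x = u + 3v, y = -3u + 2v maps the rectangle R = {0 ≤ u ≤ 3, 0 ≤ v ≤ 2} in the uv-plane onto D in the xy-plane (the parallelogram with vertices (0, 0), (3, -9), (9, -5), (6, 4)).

Compute the Jacobian determinant of (x, y) with respect to (u, v):

    ∂(x,y)/∂(u,v) = | 1  3 | = (1)(2) - (3)(-3) = 11.
                   | -3  2 |

Its absolute value is |J| = 11 (the area scaling factor).

Substituting x = u + 3v, y = -3u + 2v into the integrand,

    24x^2 + 24y^2 → 240u^2 - 144u v + 312v^2,

so the integral becomes

    ∬_R (240u^2 - 144u v + 312v^2) · |J| du dv = ∫_0^3 ∫_0^2 (2640u^2 - 1584u v + 3432v^2) dv du.

Inner (v): 5280u^2 - 3168u + 9152.
Outer (u): 60720.

Therefore ∬_D (24x^2 + 24y^2) dx dy = 60720.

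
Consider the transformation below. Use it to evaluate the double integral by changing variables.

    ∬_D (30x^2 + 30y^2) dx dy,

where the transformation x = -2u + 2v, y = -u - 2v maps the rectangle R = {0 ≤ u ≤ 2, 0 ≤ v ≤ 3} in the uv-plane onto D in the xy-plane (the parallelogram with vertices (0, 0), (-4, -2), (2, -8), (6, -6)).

Compute the Jacobian determinant of (x, y) with respect to (u, v):

    ∂(x,y)/∂(u,v) = | -2  2 | = (-2)(-2) - (2)(-1) = 6.
                   | -1  -2 |

Its absolute value is |J| = 6 (the area scaling factor).

Substituting x = -2u + 2v, y = -u - 2v into the integrand,

    30x^2 + 30y^2 → 150u^2 - 120u v + 240v^2,

so the integral becomes

    ∬_R (150u^2 - 120u v + 240v^2) · |J| du dv = ∫_0^2 ∫_0^3 (900u^2 - 720u v + 1440v^2) dv du.

Inner (v): 2700u^2 - 3240u + 12960.
Outer (u): 26640.

Therefore ∬_D (30x^2 + 30y^2) dx dy = 26640.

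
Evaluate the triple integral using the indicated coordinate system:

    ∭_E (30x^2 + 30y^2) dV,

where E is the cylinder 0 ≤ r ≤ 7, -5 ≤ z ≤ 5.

In cylindrical coordinates, x = r cos(θ), y = r sin(θ), z = z, and dV = r dr dθ dz.

The integrand becomes 30r^2, so

    ∭_E (30x^2 + 30y^2) dV = ∫_{0}^{2π} ∫_{0}^{7} ∫_{-5}^{5} (30r^2) · r dz dr dθ.

Inner (z): 300r^3.
Middle (r from 0 to 7): 180075.
Outer (θ): 360150π.

Therefore the triple integral equals 360150π.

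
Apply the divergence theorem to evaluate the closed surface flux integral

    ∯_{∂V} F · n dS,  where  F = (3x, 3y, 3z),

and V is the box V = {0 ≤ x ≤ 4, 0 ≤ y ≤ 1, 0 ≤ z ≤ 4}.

By the divergence theorem,

    ∯_{∂V} F · n dS = ∭_V (∇ · F) dV.

Compute the divergence:
    ∇ · F = ∂F_x/∂x + ∂F_y/∂y + ∂F_z/∂z = 3 + 3 + 3 = 9.

V is a rectangular box, so dV = dx dy dz with 0 ≤ x ≤ 4, 0 ≤ y ≤ 1, 0 ≤ z ≤ 4.

Integrate (9) over V as an iterated integral:

    ∭_V (∇·F) dV = ∫_0^{4} ∫_0^{1} ∫_0^{4} (9) dz dy dx.

Inner (z from 0 to 4): 36.
Middle (y from 0 to 1): 36.
Outer (x from 0 to 4): 144.

Therefore ∯_{∂V} F · n dS = 144.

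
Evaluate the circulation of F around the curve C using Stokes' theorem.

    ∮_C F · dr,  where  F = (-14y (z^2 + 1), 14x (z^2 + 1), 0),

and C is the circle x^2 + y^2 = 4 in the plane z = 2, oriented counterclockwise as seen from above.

Let S be the flat disk x^2 + y^2 ≤ 4 in the plane z = 2, with upward unit normal n̂ = ẑ. By Stokes' theorem,

    ∮_C F · dr = ∬_S (∇ × F) · n̂ dS = ∬_D (curl F)_z dA,

where D is the disk x^2 + y^2 ≤ 4.

Compute the curl of F = (-14y (z^2 + 1), 14x (z^2 + 1), 0):
    (∇ × F)_x = ∂F_z/∂y - ∂F_y/∂z = -28x z,
    (∇ × F)_y = ∂F_x/∂z - ∂F_z/∂x = -28y z,
    (∇ × F)_z = ∂F_y/∂x - ∂F_x/∂y = 28z^2 + 28.

On z = 2, (curl F)_z = 140.

Convert to polar (x = r cos θ, y = r sin θ, dA = r dr dθ); the integrand becomes 140, so

    ∬_D (curl F)_z dA = ∫_0^{2π} ∫_0^{2} (140) · r dr dθ.

Inner (r from 0 to 2): 280.
Outer (θ from 0 to 2π): 560π.

Therefore ∮_C F · dr = 560π.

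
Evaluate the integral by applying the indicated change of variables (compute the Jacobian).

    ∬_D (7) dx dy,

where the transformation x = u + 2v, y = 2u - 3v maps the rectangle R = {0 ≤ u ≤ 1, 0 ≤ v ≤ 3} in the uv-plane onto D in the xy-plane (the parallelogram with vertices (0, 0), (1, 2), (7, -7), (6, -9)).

Compute the Jacobian determinant of (x, y) with respect to (u, v):

    ∂(x,y)/∂(u,v) = | 1  2 | = (1)(-3) - (2)(2) = -7.
                   | 2  -3 |

Its absolute value is |J| = 7 (the area scaling factor).

Substituting x = u + 2v, y = 2u - 3v into the integrand,

    7 → 7,

so the integral becomes

    ∬_R (7) · |J| du dv = ∫_0^1 ∫_0^3 (49) dv du.

Inner (v): 147.
Outer (u): 147.

Therefore ∬_D (7) dx dy = 147.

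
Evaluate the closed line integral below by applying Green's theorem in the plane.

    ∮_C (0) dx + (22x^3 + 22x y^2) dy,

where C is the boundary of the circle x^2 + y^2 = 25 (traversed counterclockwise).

Green's theorem converts the closed line integral into a double integral over the enclosed region D:

    ∮_C P dx + Q dy = ∬_D (∂Q/∂x - ∂P/∂y) dA.

Here P = 0, Q = 22x^3 + 22x y^2, so

    ∂Q/∂x = 66x^2 + 22y^2,    ∂P/∂y = 0,
    ∂Q/∂x - ∂P/∂y = 66x^2 + 22y^2.

D is the region x^2 + y^2 ≤ 25. Evaluating the double integral:

In polar coordinates (x = r cos θ, y = r sin θ, dA = r dr dθ) the integrand becomes 22r^2(cos(2θ) + 2), so

    ∬_D (66x^2 + 22y^2) dA = ∫_0^{2π} ∫_0^{5} (22r^2(cos(2θ) + 2)) · r dr dθ.

Inner (r from 0 to 5): 20625/2 - 6875sin(θ)^2.
Outer (θ from 0 to 2π): 13750π.

Therefore ∮_C P dx + Q dy = 13750π.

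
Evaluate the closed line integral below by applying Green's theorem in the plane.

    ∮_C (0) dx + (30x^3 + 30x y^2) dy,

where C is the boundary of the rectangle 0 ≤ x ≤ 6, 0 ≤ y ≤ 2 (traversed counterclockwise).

Green's theorem converts the closed line integral into a double integral over the enclosed region D:

    ∮_C P dx + Q dy = ∬_D (∂Q/∂x - ∂P/∂y) dA.

Here P = 0, Q = 30x^3 + 30x y^2, so

    ∂Q/∂x = 90x^2 + 30y^2,    ∂P/∂y = 0,
    ∂Q/∂x - ∂P/∂y = 90x^2 + 30y^2.

D is the region 0 ≤ x ≤ 6, 0 ≤ y ≤ 2. Evaluating the double integral:

    ∬_D (90x^2 + 30y^2) dA = ∫_0^{6} ∫_0^{2} (90x^2 + 30y^2) dy dx.

Inner (y from 0 to 2): 180x^2 + 80.
Outer (x from 0 to 6): 13440.

Therefore ∮_C P dx + Q dy = 13440.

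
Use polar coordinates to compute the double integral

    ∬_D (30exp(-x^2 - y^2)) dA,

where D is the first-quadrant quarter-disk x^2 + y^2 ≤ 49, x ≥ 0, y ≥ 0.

The region D is 0 ≤ r ≤ 7, 0 ≤ θ ≤ π/2 in polar coordinates, where x = r cos(θ), y = r sin(θ), and dA = r dr dθ.

Under the substitution, the integrand becomes 30exp(-r^2), so

    ∬_D (30exp(-x^2 - y^2)) dA = ∫_{0}^{π/2} ∫_{0}^{7} (30exp(-r^2)) · r dr dθ.

Inner integral (in r): ∫_{0}^{7} (30exp(-r^2)) · r dr = 15 - 15exp(-49).

Outer integral (in θ): ∫_{0}^{π/2} (15 - 15exp(-49)) dθ = -15π (1 - exp(49))exp(-49)/2.

Therefore ∬_D (30exp(-x^2 - y^2)) dA = -15π (1 - exp(49))exp(-49)/2.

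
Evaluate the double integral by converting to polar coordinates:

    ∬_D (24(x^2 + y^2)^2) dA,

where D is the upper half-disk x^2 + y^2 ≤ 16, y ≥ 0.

The region D is 0 ≤ r ≤ 4, 0 ≤ θ ≤ π in polar coordinates, where x = r cos(θ), y = r sin(θ), and dA = r dr dθ.

Under the substitution, the integrand becomes 24r^4, so

    ∬_D (24(x^2 + y^2)^2) dA = ∫_{0}^{π} ∫_{0}^{4} (24r^4) · r dr dθ.

Inner integral (in r): ∫_{0}^{4} (24r^4) · r dr = 16384.

Outer integral (in θ): ∫_{0}^{π} (16384) dθ = 16384π.

Therefore ∬_D (24(x^2 + y^2)^2) dA = 16384π.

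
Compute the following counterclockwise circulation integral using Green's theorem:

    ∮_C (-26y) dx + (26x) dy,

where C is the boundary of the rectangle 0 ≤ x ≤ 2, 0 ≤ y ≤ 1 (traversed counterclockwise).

Green's theorem converts the closed line integral into a double integral over the enclosed region D:

    ∮_C P dx + Q dy = ∬_D (∂Q/∂x - ∂P/∂y) dA.

Here P = -26y, Q = 26x, so

    ∂Q/∂x = 26,    ∂P/∂y = -26,
    ∂Q/∂x - ∂P/∂y = 52.

D is the region 0 ≤ x ≤ 2, 0 ≤ y ≤ 1. Evaluating the double integral:

    ∬_D (52) dA = ∫_0^{2} ∫_0^{1} (52) dy dx.

Inner (y from 0 to 1): 52.
Outer (x from 0 to 2): 104.

Therefore ∮_C P dx + Q dy = 104.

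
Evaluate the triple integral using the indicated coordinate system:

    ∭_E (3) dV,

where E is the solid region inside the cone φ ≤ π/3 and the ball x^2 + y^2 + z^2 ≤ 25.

In spherical coordinates, x = ρ sin(φ) cos(θ), y = ρ sin(φ) sin(θ), z = ρ cos(φ), and dV = ρ^2 sin(φ) dρ dφ dθ.

The integrand becomes 3, so

    ∭_E (3) dV = ∫_{0}^{2π} ∫_{0}^{π/3} ∫_{0}^{5} (3) · ρ^2 sin(φ) dρ dφ dθ.

Inner (ρ): 125sin(φ).
Middle (φ): 125/2.
Outer (θ): 125π.

Therefore the triple integral equals 125π.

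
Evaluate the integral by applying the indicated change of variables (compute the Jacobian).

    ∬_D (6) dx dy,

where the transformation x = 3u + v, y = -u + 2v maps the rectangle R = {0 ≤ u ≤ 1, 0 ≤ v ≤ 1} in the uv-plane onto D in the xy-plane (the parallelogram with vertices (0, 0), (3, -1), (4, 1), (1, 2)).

Compute the Jacobian determinant of (x, y) with respect to (u, v):

    ∂(x,y)/∂(u,v) = | 3  1 | = (3)(2) - (1)(-1) = 7.
                   | -1  2 |

Its absolute value is |J| = 7 (the area scaling factor).

Substituting x = 3u + v, y = -u + 2v into the integrand,

    6 → 6,

so the integral becomes

    ∬_R (6) · |J| du dv = ∫_0^1 ∫_0^1 (42) dv du.

Inner (v): 42.
Outer (u): 42.

Therefore ∬_D (6) dx dy = 42.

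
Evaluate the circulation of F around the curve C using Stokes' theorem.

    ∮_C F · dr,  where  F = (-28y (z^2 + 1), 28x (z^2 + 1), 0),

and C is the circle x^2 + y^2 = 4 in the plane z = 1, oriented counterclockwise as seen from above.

Let S be the flat disk x^2 + y^2 ≤ 4 in the plane z = 1, with upward unit normal n̂ = ẑ. By Stokes' theorem,

    ∮_C F · dr = ∬_S (∇ × F) · n̂ dS = ∬_D (curl F)_z dA,

where D is the disk x^2 + y^2 ≤ 4.

Compute the curl of F = (-28y (z^2 + 1), 28x (z^2 + 1), 0):
    (∇ × F)_x = ∂F_z/∂y - ∂F_y/∂z = -56x z,
    (∇ × F)_y = ∂F_x/∂z - ∂F_z/∂x = -56y z,
    (∇ × F)_z = ∂F_y/∂x - ∂F_x/∂y = 56z^2 + 56.

On z = 1, (curl F)_z = 112.

Convert to polar (x = r cos θ, y = r sin θ, dA = r dr dθ); the integrand becomes 112, so

    ∬_D (curl F)_z dA = ∫_0^{2π} ∫_0^{2} (112) · r dr dθ.

Inner (r from 0 to 2): 224.
Outer (θ from 0 to 2π): 448π.

Therefore ∮_C F · dr = 448π.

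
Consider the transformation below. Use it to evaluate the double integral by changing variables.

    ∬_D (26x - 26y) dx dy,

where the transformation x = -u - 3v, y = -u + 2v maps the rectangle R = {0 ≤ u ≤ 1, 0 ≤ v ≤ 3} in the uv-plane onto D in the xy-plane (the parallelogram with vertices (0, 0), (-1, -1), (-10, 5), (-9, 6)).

Compute the Jacobian determinant of (x, y) with respect to (u, v):

    ∂(x,y)/∂(u,v) = | -1  -3 | = (-1)(2) - (-3)(-1) = -5.
                   | -1  2 |

Its absolute value is |J| = 5 (the area scaling factor).

Substituting x = -u - 3v, y = -u + 2v into the integrand,

    26x - 26y → -130v,

so the integral becomes

    ∬_R (-130v) · |J| du dv = ∫_0^1 ∫_0^3 (-650v) dv du.

Inner (v): -2925.
Outer (u): -2925.

Therefore ∬_D (26x - 26y) dx dy = -2925.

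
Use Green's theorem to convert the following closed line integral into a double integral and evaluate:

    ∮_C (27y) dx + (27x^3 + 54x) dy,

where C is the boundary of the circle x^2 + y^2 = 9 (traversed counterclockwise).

Green's theorem converts the closed line integral into a double integral over the enclosed region D:

    ∮_C P dx + Q dy = ∬_D (∂Q/∂x - ∂P/∂y) dA.

Here P = 27y, Q = 27x^3 + 54x, so

    ∂Q/∂x = 81x^2 + 54,    ∂P/∂y = 27,
    ∂Q/∂x - ∂P/∂y = 81x^2 + 27.

D is the region x^2 + y^2 ≤ 9. Evaluating the double integral:

In polar coordinates (x = r cos θ, y = r sin θ, dA = r dr dθ) the integrand becomes 81r^2cos(θ)^2 + 27, so

    ∬_D (81x^2 + 27) dA = ∫_0^{2π} ∫_0^{3} (81r^2cos(θ)^2 + 27) · r dr dθ.

Inner (r from 0 to 3): 6561cos(θ)^2/4 + 243/2.
Outer (θ from 0 to 2π): 7533π/4.

Therefore ∮_C P dx + Q dy = 7533π/4.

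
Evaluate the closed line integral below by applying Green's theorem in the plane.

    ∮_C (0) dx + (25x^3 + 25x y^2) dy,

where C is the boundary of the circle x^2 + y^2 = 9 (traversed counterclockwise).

Green's theorem converts the closed line integral into a double integral over the enclosed region D:

    ∮_C P dx + Q dy = ∬_D (∂Q/∂x - ∂P/∂y) dA.

Here P = 0, Q = 25x^3 + 25x y^2, so

    ∂Q/∂x = 75x^2 + 25y^2,    ∂P/∂y = 0,
    ∂Q/∂x - ∂P/∂y = 75x^2 + 25y^2.

D is the region x^2 + y^2 ≤ 9. Evaluating the double integral:

In polar coordinates (x = r cos θ, y = r sin θ, dA = r dr dθ) the integrand becomes 25r^2(cos(2θ) + 2), so

    ∬_D (75x^2 + 25y^2) dA = ∫_0^{2π} ∫_0^{3} (25r^2(cos(2θ) + 2)) · r dr dθ.

Inner (r from 0 to 3): 2025cos(2θ)/4 + 2025/2.
Outer (θ from 0 to 2π): 2025π.

Therefore ∮_C P dx + Q dy = 2025π.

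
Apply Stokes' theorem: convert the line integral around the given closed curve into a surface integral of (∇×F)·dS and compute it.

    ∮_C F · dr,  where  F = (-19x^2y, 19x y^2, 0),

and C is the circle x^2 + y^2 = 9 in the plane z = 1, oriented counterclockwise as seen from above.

Let S be the flat disk x^2 + y^2 ≤ 9 in the plane z = 1, with upward unit normal n̂ = ẑ. By Stokes' theorem,

    ∮_C F · dr = ∬_S (∇ × F) · n̂ dS = ∬_D (curl F)_z dA,

where D is the disk x^2 + y^2 ≤ 9.

Compute the curl of F = (-19x^2y, 19x y^2, 0):
    (∇ × F)_x = ∂F_z/∂y - ∂F_y/∂z = 0,
    (∇ × F)_y = ∂F_x/∂z - ∂F_z/∂x = 0,
    (∇ × F)_z = ∂F_y/∂x - ∂F_x/∂y = 19x^2 + 19y^2.

On z = 1, (curl F)_z = 19x^2 + 19y^2.

Convert to polar (x = r cos θ, y = r sin θ, dA = r dr dθ); the integrand becomes 19r^2, so

    ∬_D (curl F)_z dA = ∫_0^{2π} ∫_0^{3} (19r^2) · r dr dθ.

Inner (r from 0 to 3): 1539/4.
Outer (θ from 0 to 2π): 1539π/2.

Therefore ∮_C F · dr = 1539π/2.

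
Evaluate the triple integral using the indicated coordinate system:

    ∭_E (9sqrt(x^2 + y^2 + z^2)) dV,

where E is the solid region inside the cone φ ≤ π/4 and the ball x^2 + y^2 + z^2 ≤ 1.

In spherical coordinates, x = ρ sin(φ) cos(θ), y = ρ sin(φ) sin(θ), z = ρ cos(φ), and dV = ρ^2 sin(φ) dρ dφ dθ.

The integrand becomes 9ρ, so

    ∭_E (9sqrt(x^2 + y^2 + z^2)) dV = ∫_{0}^{2π} ∫_{0}^{π/4} ∫_{0}^{1} (9ρ) · ρ^2 sin(φ) dρ dφ dθ.

Inner (ρ): 9sin(φ)/4.
Middle (φ): 9/4 - 9sqrt(2)/8.
Outer (θ): 9π (2 - sqrt(2))/4.

Therefore the triple integral equals 9π (2 - sqrt(2))/4.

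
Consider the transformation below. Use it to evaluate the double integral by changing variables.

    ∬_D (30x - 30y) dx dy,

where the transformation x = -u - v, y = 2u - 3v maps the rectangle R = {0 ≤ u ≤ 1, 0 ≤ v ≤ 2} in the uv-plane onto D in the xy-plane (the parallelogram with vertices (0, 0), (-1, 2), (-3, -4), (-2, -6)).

Compute the Jacobian determinant of (x, y) with respect to (u, v):

    ∂(x,y)/∂(u,v) = | -1  -1 | = (-1)(-3) - (-1)(2) = 5.
                   | 2  -3 |

Its absolute value is |J| = 5 (the area scaling factor).

Substituting x = -u - v, y = 2u - 3v into the integrand,

    30x - 30y → -90u + 60v,

so the integral becomes

    ∬_R (-90u + 60v) · |J| du dv = ∫_0^1 ∫_0^2 (-450u + 300v) dv du.

Inner (v): 600 - 900u.
Outer (u): 150.

Therefore ∬_D (30x - 30y) dx dy = 150.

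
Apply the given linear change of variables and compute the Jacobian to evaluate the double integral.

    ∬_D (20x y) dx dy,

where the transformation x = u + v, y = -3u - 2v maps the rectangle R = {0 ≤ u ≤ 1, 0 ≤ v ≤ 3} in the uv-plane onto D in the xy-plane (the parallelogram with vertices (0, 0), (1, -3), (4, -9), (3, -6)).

Compute the Jacobian determinant of (x, y) with respect to (u, v):

    ∂(x,y)/∂(u,v) = | 1  1 | = (1)(-2) - (1)(-3) = 1.
                   | -3  -2 |

Its absolute value is |J| = 1 (the area scaling factor).

Substituting x = u + v, y = -3u - 2v into the integrand,

    20x y → -60u^2 - 100u v - 40v^2,

so the integral becomes

    ∬_R (-60u^2 - 100u v - 40v^2) · |J| du dv = ∫_0^1 ∫_0^3 (-60u^2 - 100u v - 40v^2) dv du.

Inner (v): -180u^2 - 450u - 360.
Outer (u): -645.

Therefore ∬_D (20x y) dx dy = -645.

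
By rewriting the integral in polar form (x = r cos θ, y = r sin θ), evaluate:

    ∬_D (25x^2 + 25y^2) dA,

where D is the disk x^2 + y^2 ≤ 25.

The region D is 0 ≤ r ≤ 5, 0 ≤ θ ≤ 2π in polar coordinates, where x = r cos(θ), y = r sin(θ), and dA = r dr dθ.

Under the substitution, the integrand becomes 25r^2, so

    ∬_D (25x^2 + 25y^2) dA = ∫_{0}^{2π} ∫_{0}^{5} (25r^2) · r dr dθ.

Inner integral (in r): ∫_{0}^{5} (25r^2) · r dr = 15625/4.

Outer integral (in θ): ∫_{0}^{2π} (15625/4) dθ = 15625π/2.

Therefore ∬_D (25x^2 + 25y^2) dA = 15625π/2.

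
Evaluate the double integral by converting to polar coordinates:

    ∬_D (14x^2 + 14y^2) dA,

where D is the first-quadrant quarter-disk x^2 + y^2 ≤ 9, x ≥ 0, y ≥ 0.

The region D is 0 ≤ r ≤ 3, 0 ≤ θ ≤ π/2 in polar coordinates, where x = r cos(θ), y = r sin(θ), and dA = r dr dθ.

Under the substitution, the integrand becomes 14r^2, so

    ∬_D (14x^2 + 14y^2) dA = ∫_{0}^{π/2} ∫_{0}^{3} (14r^2) · r dr dθ.

Inner integral (in r): ∫_{0}^{3} (14r^2) · r dr = 567/2.

Outer integral (in θ): ∫_{0}^{π/2} (567/2) dθ = 567π/4.

Therefore ∬_D (14x^2 + 14y^2) dA = 567π/4.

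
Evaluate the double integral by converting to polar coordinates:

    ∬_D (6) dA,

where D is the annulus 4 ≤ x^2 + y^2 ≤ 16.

The region D is 2 ≤ r ≤ 4, 0 ≤ θ ≤ 2π in polar coordinates, where x = r cos(θ), y = r sin(θ), and dA = r dr dθ.

Under the substitution, the integrand becomes 6, so

    ∬_D (6) dA = ∫_{0}^{2π} ∫_{2}^{4} (6) · r dr dθ.

Inner integral (in r): ∫_{2}^{4} (6) · r dr = 36.

Outer integral (in θ): ∫_{0}^{2π} (36) dθ = 72π.

Therefore ∬_D (6) dA = 72π.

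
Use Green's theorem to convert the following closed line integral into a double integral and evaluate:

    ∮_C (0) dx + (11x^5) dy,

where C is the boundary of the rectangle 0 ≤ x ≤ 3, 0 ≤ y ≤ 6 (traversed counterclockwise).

Green's theorem converts the closed line integral into a double integral over the enclosed region D:

    ∮_C P dx + Q dy = ∬_D (∂Q/∂x - ∂P/∂y) dA.

Here P = 0, Q = 11x^5, so

    ∂Q/∂x = 55x^4,    ∂P/∂y = 0,
    ∂Q/∂x - ∂P/∂y = 55x^4.

D is the region 0 ≤ x ≤ 3, 0 ≤ y ≤ 6. Evaluating the double integral:

    ∬_D (55x^4) dA = ∫_0^{3} ∫_0^{6} (55x^4) dy dx.

Inner (y from 0 to 6): 330x^4.
Outer (x from 0 to 3): 16038.

Therefore ∮_C P dx + Q dy = 16038.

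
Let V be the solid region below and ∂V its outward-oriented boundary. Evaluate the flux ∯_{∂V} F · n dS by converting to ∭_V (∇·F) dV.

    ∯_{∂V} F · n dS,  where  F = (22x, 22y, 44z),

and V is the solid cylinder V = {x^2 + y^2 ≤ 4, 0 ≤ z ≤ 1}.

By the divergence theorem,

    ∯_{∂V} F · n dS = ∭_V (∇ · F) dV.

Compute the divergence:
    ∇ · F = ∂F_x/∂x + ∂F_y/∂y + ∂F_z/∂z = 22 + 22 + 44 = 88.

In cylindrical coordinates, x = r cos(θ), y = r sin(θ), z = z, dV = r dr dθ dz, with 0 ≤ r ≤ 2, 0 ≤ θ ≤ 2π, 0 ≤ z ≤ 1.

The integrand, after substitution and multiplying by the volume element, becomes (88) · r, so

    ∭_V (∇·F) dV = ∫_0^{2π} ∫_0^{2} ∫_0^{1} (88) · r dz dr dθ.

Inner (z from 0 to 1): 88r.
Middle (r from 0 to 2): 176.
Outer (θ from 0 to 2π): 352π.

Therefore ∯_{∂V} F · n dS = 352π.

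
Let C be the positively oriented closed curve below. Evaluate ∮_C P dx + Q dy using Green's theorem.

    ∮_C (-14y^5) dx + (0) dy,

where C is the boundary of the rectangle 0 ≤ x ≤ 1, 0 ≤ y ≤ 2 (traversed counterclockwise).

Green's theorem converts the closed line integral into a double integral over the enclosed region D:

    ∮_C P dx + Q dy = ∬_D (∂Q/∂x - ∂P/∂y) dA.

Here P = -14y^5, Q = 0, so

    ∂Q/∂x = 0,    ∂P/∂y = -70y^4,
    ∂Q/∂x - ∂P/∂y = 70y^4.

D is the region 0 ≤ x ≤ 1, 0 ≤ y ≤ 2. Evaluating the double integral:

    ∬_D (70y^4) dA = ∫_0^{1} ∫_0^{2} (70y^4) dy dx.

Inner (y from 0 to 2): 448.
Outer (x from 0 to 1): 448.

Therefore ∮_C P dx + Q dy = 448.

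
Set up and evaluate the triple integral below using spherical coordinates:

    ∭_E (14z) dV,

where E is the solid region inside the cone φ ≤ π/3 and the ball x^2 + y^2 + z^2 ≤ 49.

In spherical coordinates, x = ρ sin(φ) cos(θ), y = ρ sin(φ) sin(θ), z = ρ cos(φ), and dV = ρ^2 sin(φ) dρ dφ dθ.

The integrand becomes 14ρ cos(φ), so

    ∭_E (14z) dV = ∫_{0}^{2π} ∫_{0}^{π/3} ∫_{0}^{7} (14ρ cos(φ)) · ρ^2 sin(φ) dρ dφ dθ.

Inner (ρ): 16807sin(2φ)/4.
Middle (φ): 50421/16.
Outer (θ): 50421π/8.

Therefore the triple integral equals 50421π/8.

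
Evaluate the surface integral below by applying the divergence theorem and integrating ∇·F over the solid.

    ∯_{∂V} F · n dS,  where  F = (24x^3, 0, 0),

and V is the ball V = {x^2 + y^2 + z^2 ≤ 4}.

By the divergence theorem,

    ∯_{∂V} F · n dS = ∭_V (∇ · F) dV.

Compute the divergence:
    ∇ · F = ∂F_x/∂x + ∂F_y/∂y + ∂F_z/∂z = 72x^2 + 0 + 0 = 72x^2.

In spherical coordinates, x = ρ sin(φ) cos(θ), y = ρ sin(φ) sin(θ), z = ρ cos(φ), dV = ρ^2 sin(φ) dρ dφ dθ, with 0 ≤ ρ ≤ 2, 0 ≤ φ ≤ π, 0 ≤ θ ≤ 2π.

The integrand, after substitution and multiplying by the volume element, becomes (72ρ^2sin(φ)^2cos(θ)^2) · ρ^2 sin(φ), so

    ∭_V (∇·F) dV = ∫_0^{2π} ∫_0^{π} ∫_0^{2} (72ρ^2sin(φ)^2cos(θ)^2) · ρ^2 sin(φ) dρ dφ dθ.

Inner (ρ from 0 to 2): 2304sin(φ)^3cos(θ)^2/5.
Middle (φ from 0 to π): 3072cos(θ)^2/5.
Outer (θ from 0 to 2π): 3072π/5.

Therefore ∯_{∂V} F · n dS = 3072π/5.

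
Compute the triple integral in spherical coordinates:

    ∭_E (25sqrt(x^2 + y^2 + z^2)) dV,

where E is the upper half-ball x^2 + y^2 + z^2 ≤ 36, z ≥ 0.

In spherical coordinates, x = ρ sin(φ) cos(θ), y = ρ sin(φ) sin(θ), z = ρ cos(φ), and dV = ρ^2 sin(φ) dρ dφ dθ.

The integrand becomes 25ρ, so

    ∭_E (25sqrt(x^2 + y^2 + z^2)) dV = ∫_{0}^{2π} ∫_{0}^{π/2} ∫_{0}^{6} (25ρ) · ρ^2 sin(φ) dρ dφ dθ.

Inner (ρ): 8100sin(φ).
Middle (φ): 8100.
Outer (θ): 16200π.

Therefore the triple integral equals 16200π.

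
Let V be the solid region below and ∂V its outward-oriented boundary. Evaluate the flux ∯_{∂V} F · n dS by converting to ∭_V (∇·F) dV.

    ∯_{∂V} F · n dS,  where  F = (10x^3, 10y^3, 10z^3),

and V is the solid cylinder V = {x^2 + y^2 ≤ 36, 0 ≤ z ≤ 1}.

By the divergence theorem,

    ∯_{∂V} F · n dS = ∭_V (∇ · F) dV.

Compute the divergence:
    ∇ · F = ∂F_x/∂x + ∂F_y/∂y + ∂F_z/∂z = 30x^2 + 30y^2 + 30z^2.

In cylindrical coordinates, x = r cos(θ), y = r sin(θ), z = z, dV = r dr dθ dz, with 0 ≤ r ≤ 6, 0 ≤ θ ≤ 2π, 0 ≤ z ≤ 1.

The integrand, after substitution and multiplying by the volume element, becomes (30r^2 + 30z^2) · r, so

    ∭_V (∇·F) dV = ∫_0^{2π} ∫_0^{6} ∫_0^{1} (30r^2 + 30z^2) · r dz dr dθ.

Inner (z from 0 to 1): 30r^3 + 10r.
Middle (r from 0 to 6): 9900.
Outer (θ from 0 to 2π): 19800π.

Therefore ∯_{∂V} F · n dS = 19800π.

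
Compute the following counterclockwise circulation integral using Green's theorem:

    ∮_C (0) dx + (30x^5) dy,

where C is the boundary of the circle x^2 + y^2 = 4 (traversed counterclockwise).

Green's theorem converts the closed line integral into a double integral over the enclosed region D:

    ∮_C P dx + Q dy = ∬_D (∂Q/∂x - ∂P/∂y) dA.

Here P = 0, Q = 30x^5, so

    ∂Q/∂x = 150x^4,    ∂P/∂y = 0,
    ∂Q/∂x - ∂P/∂y = 150x^4.

D is the region x^2 + y^2 ≤ 4. Evaluating the double integral:

In polar coordinates (x = r cos θ, y = r sin θ, dA = r dr dθ) the integrand becomes 150r^4cos(θ)^4, so

    ∬_D (150x^4) dA = ∫_0^{2π} ∫_0^{2} (150r^4cos(θ)^4) · r dr dθ.

Inner (r from 0 to 2): 1600cos(θ)^4.
Outer (θ from 0 to 2π): 1200π.

Therefore ∮_C P dx + Q dy = 1200π.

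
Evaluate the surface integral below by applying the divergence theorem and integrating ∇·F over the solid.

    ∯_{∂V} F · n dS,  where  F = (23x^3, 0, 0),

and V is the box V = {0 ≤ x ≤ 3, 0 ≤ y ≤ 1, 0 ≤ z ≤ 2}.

By the divergence theorem,

    ∯_{∂V} F · n dS = ∭_V (∇ · F) dV.

Compute the divergence:
    ∇ · F = ∂F_x/∂x + ∂F_y/∂y + ∂F_z/∂z = 69x^2 + 0 + 0 = 69x^2.

V is a rectangular box, so dV = dx dy dz with 0 ≤ x ≤ 3, 0 ≤ y ≤ 1, 0 ≤ z ≤ 2.

Integrate (69x^2) over V as an iterated integral:

    ∭_V (∇·F) dV = ∫_0^{3} ∫_0^{1} ∫_0^{2} (69x^2) dz dy dx.

Inner (z from 0 to 2): 138x^2.
Middle (y from 0 to 1): 138x^2.
Outer (x from 0 to 3): 1242.

Therefore ∯_{∂V} F · n dS = 1242.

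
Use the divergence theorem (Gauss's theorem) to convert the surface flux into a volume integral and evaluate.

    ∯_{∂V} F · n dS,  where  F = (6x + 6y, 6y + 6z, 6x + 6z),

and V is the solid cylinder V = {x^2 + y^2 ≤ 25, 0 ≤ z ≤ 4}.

By the divergence theorem,

    ∯_{∂V} F · n dS = ∭_V (∇ · F) dV.

Compute the divergence:
    ∇ · F = ∂F_x/∂x + ∂F_y/∂y + ∂F_z/∂z = 6 + 6 + 6 = 18.

In cylindrical coordinates, x = r cos(θ), y = r sin(θ), z = z, dV = r dr dθ dz, with 0 ≤ r ≤ 5, 0 ≤ θ ≤ 2π, 0 ≤ z ≤ 4.

The integrand, after substitution and multiplying by the volume element, becomes (18) · r, so

    ∭_V (∇·F) dV = ∫_0^{2π} ∫_0^{5} ∫_0^{4} (18) · r dz dr dθ.

Inner (z from 0 to 4): 72r.
Middle (r from 0 to 5): 900.
Outer (θ from 0 to 2π): 1800π.

Therefore ∯_{∂V} F · n dS = 1800π.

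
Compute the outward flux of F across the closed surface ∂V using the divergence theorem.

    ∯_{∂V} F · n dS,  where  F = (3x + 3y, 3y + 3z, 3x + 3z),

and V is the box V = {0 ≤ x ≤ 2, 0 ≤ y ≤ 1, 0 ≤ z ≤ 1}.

By the divergence theorem,

    ∯_{∂V} F · n dS = ∭_V (∇ · F) dV.

Compute the divergence:
    ∇ · F = ∂F_x/∂x + ∂F_y/∂y + ∂F_z/∂z = 3 + 3 + 3 = 9.

V is a rectangular box, so dV = dx dy dz with 0 ≤ x ≤ 2, 0 ≤ y ≤ 1, 0 ≤ z ≤ 1.

Integrate (9) over V as an iterated integral:

    ∭_V (∇·F) dV = ∫_0^{2} ∫_0^{1} ∫_0^{1} (9) dz dy dx.

Inner (z from 0 to 1): 9.
Middle (y from 0 to 1): 9.
Outer (x from 0 to 2): 18.

Therefore ∯_{∂V} F · n dS = 18.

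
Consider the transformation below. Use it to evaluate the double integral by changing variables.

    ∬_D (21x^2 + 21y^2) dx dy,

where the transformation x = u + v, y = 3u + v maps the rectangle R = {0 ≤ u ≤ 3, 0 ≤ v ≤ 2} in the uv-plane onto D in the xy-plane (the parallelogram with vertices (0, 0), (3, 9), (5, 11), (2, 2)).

Compute the Jacobian determinant of (x, y) with respect to (u, v):

    ∂(x,y)/∂(u,v) = | 1  1 | = (1)(1) - (1)(3) = -2.
                   | 3  1 |

Its absolute value is |J| = 2 (the area scaling factor).

Substituting x = u + v, y = 3u + v into the integrand,

    21x^2 + 21y^2 → 210u^2 + 168u v + 42v^2,

so the integral becomes

    ∬_R (210u^2 + 168u v + 42v^2) · |J| du dv = ∫_0^3 ∫_0^2 (420u^2 + 336u v + 84v^2) dv du.

Inner (v): 840u^2 + 672u + 224.
Outer (u): 11256.

Therefore ∬_D (21x^2 + 21y^2) dx dy = 11256.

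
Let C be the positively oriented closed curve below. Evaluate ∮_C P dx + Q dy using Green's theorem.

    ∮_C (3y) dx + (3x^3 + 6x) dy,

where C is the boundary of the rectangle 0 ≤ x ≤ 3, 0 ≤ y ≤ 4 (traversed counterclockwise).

Green's theorem converts the closed line integral into a double integral over the enclosed region D:

    ∮_C P dx + Q dy = ∬_D (∂Q/∂x - ∂P/∂y) dA.

Here P = 3y, Q = 3x^3 + 6x, so

    ∂Q/∂x = 9x^2 + 6,    ∂P/∂y = 3,
    ∂Q/∂x - ∂P/∂y = 9x^2 + 3.

D is the region 0 ≤ x ≤ 3, 0 ≤ y ≤ 4. Evaluating the double integral:

    ∬_D (9x^2 + 3) dA = ∫_0^{3} ∫_0^{4} (9x^2 + 3) dy dx.

Inner (y from 0 to 4): 36x^2 + 12.
Outer (x from 0 to 3): 360.

Therefore ∮_C P dx + Q dy = 360.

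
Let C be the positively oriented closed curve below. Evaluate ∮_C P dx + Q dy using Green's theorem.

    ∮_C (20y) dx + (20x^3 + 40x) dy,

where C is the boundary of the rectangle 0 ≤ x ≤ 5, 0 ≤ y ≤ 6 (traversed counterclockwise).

Green's theorem converts the closed line integral into a double integral over the enclosed region D:

    ∮_C P dx + Q dy = ∬_D (∂Q/∂x - ∂P/∂y) dA.

Here P = 20y, Q = 20x^3 + 40x, so

    ∂Q/∂x = 60x^2 + 40,    ∂P/∂y = 20,
    ∂Q/∂x - ∂P/∂y = 60x^2 + 20.

D is the region 0 ≤ x ≤ 5, 0 ≤ y ≤ 6. Evaluating the double integral:

    ∬_D (60x^2 + 20) dA = ∫_0^{5} ∫_0^{6} (60x^2 + 20) dy dx.

Inner (y from 0 to 6): 360x^2 + 120.
Outer (x from 0 to 5): 15600.

Therefore ∮_C P dx + Q dy = 15600.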